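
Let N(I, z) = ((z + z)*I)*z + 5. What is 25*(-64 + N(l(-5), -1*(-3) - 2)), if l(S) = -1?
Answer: -1525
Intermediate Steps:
N(I, z) = 5 + 2*I*z**2 (N(I, z) = ((2*z)*I)*z + 5 = (2*I*z)*z + 5 = 2*I*z**2 + 5 = 5 + 2*I*z**2)
25*(-64 + N(l(-5), -1*(-3) - 2)) = 25*(-64 + (5 + 2*(-1)*(-1*(-3) - 2)**2)) = 25*(-64 + (5 + 2*(-1)*(3 - 2)**2)) = 25*(-64 + (5 + 2*(-1)*1**2)) = 25*(-64 + (5 + 2*(-1)*1)) = 25*(-64 + (5 - 2)) = 25*(-64 + 3) = 25*(-61) = -1525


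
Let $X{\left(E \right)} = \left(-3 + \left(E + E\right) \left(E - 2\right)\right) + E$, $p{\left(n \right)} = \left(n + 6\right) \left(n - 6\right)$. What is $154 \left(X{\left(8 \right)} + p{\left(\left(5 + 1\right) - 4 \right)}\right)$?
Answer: $10626$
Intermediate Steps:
$p{\left(n \right)} = \left(-6 + n\right) \left(6 + n\right)$ ($p{\left(n \right)} = \left(6 + n\right) \left(-6 + n\right) = \left(-6 + n\right) \left(6 + n\right)$)
$X{\left(E \right)} = -3 + E + 2 E \left(-2 + E\right)$ ($X{\left(E \right)} = \left(-3 + 2 E \left(-2 + E\right)\right) + E = -3 + E + 2 E \left(-2 + E\right)$)
$154 \left(X{\left(8 \right)} + p{\left(\left(5 + 1\right) - 4 \right)}\right) = 154 \left(\left(-3 - 24 + 2 \cdot 8^{2}\right) - \left(36 - \left(\left(5 + 1\right) - 4\right)^{2}\right)\right) = 154 \left(\left(-3 - 24 + 2 \cdot 64\right) - \left(36 - \left(6 - 4\right)^{2}\right)\right) = 154 \left(\left(-3 - 24 + 128\right) - \left(36 - 2^{2}\right)\right) = 154 \left(101 + \left(-36 + 4\right)\right) = 154 \left(101 - 32\right) = 154 \cdot 69 = 10626$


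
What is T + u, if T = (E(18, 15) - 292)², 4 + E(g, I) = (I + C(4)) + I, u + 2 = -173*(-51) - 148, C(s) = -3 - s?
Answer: 83202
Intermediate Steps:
u = 8673 (u = -2 + (-173*(-51) - 148) = -2 + (8823 - 148) = -2 + 8675 = 8673)
E(g, I) = -11 + 2*I (E(g, I) = -4 + ((I + (-3 - 1*4)) + I) = -4 + ((I + (-3 - 4)) + I) = -4 + ((I - 7) + I) = -4 + ((-7 + I) + I) = -4 + (-7 + 2*I) = -11 + 2*I)
T = 74529 (T = ((-11 + 2*15) - 292)² = ((-11 + 30) - 292)² = (19 - 292)² = (-273)² = 74529)
T + u = 74529 + 8673 = 83202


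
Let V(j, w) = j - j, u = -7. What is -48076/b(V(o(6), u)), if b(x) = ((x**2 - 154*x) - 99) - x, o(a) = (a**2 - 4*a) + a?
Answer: 48076/99 ≈ 485.62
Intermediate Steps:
o(a) = a**2 - 3*a
V(j, w) = 0
b(x) = -99 + x**2 - 155*x (b(x) = (-99 + x**2 - 154*x) - x = -99 + x**2 - 155*x)
-48076/b(V(o(6), u)) = -48076/(-99 + 0**2 - 155*0) = -48076/(-99 + 0 + 0) = -48076/(-99) = -48076*(-1/99) = 48076/99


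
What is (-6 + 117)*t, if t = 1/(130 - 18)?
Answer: 111/112 ≈ 0.99107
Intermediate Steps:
t = 1/112 ≈ 0.0089286
(-6 + 117)*t = (-6 + 117)*(1/112) = 111*(1/112) = 111/112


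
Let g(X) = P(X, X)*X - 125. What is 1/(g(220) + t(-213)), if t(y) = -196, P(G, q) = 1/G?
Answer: -1/320 ≈ -0.0031250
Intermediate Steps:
P(G, q) = 1/G
g(X) = -124 (g(X) = X/X - 125 = 1 - 125 = -124)
1/(g(220) + t(-213)) = 1/(-124 - 196) = 1/(-320) = -1/320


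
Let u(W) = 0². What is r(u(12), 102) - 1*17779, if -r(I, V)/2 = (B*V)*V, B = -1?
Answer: 3029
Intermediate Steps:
u(W) = 0
r(I, V) = 2*V² (r(I, V) = -2*(-V)*V = -(-2)*V² = 2*V²)
r(u(12), 102) - 1*17779 = 2*102² - 1*17779 = 2*10404 - 17779 = 20808 - 17779 = 3029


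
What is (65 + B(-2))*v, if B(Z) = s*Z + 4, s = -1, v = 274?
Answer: 19454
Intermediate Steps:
B(Z) = 4 - Z (B(Z) = -Z + 4 = 4 - Z)
(65 + B(-2))*v = (65 + (4 - 1*(-2)))*274 = (65 + (4 + 2))*274 = (65 + 6)*274 = 71*274 = 19454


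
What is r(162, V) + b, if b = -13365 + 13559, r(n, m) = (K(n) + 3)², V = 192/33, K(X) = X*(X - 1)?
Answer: 680427419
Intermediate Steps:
K(X) = X*(-1 + X)
V = 64/11 (V = 192*(1/33) = 64/11 ≈ 5.8182)
r(n, m) = (3 + n*(-1 + n))² (r(n, m) = (n*(-1 + n) + 3)² = (3 + n*(-1 + n))²)
b = 194
r(162, V) + b = (3 + 162*(-1 + 162))² + 194 = (3 + 162*161)² + 194 = (3 + 26082)² + 194 = 26085² + 194 = 680427225 + 194 = 680427419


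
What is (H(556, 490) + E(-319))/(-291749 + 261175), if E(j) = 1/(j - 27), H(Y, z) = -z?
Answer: 169541/10578604 ≈ 0.016027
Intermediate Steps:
E(j) = 1/(-27 + j)
(H(556, 490) + E(-319))/(-291749 + 261175) = (-1*490 + 1/(-27 - 319))/(-291749 + 261175) = (-490 + 1/(-346))/(-30574) = (-490 - 1/346)*(-1/30574) = -169541/346*(-1/30574) = 169541/10578604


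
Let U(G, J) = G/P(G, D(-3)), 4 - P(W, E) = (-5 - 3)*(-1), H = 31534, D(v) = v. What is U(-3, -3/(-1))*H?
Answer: 47301/2 ≈ 23651.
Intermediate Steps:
P(W, E) = -4 (P(W, E) = 4 - (-5 - 3)*(-1) = 4 - (-8)*(-1) = 4 - 1*8 = 4 - 8 = -4)
U(G, J) = -G/4 (U(G, J) = G/(-4) = G*(-¼) = -G/4)
U(-3, -3/(-1))*H = -¼*(-3)*31534 = (¾)*31534 = 47301/2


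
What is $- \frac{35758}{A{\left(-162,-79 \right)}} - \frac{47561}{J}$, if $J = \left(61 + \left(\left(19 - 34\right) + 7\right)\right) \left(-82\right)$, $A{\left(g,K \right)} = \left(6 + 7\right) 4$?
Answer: $- \frac{19116387}{28249} \approx -676.71$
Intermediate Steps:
$A{\left(g,K \right)} = 52$ ($A{\left(g,K \right)} = 13 \cdot 4 = 52$)
$J = -4346$ ($J = \left(61 + \left(-15 + 7\right)\right) \left(-82\right) = \left(61 - 8\right) \left(-82\right) = 53 \left(-82\right) = -4346$)
$- \frac{35758}{A{\left(-162,-79 \right)}} - \frac{47561}{J} = - \frac{35758}{52} - \frac{47561}{-4346} = \left(-35758\right) \frac{1}{52} - - \frac{47561}{4346} = - \frac{17879}{26} + \frac{47561}{4346} = - \frac{19116387}{28249}$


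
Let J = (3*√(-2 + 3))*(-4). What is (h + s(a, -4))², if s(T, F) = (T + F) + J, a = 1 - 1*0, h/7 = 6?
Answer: 729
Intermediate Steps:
h = 42 (h = 7*6 = 42)
a = 1 (a = 1 + 0 = 1)
J = -12 (J = (3*√1)*(-4) = (3*1)*(-4) = 3*(-4) = -12)
s(T, F) = -12 + F + T (s(T, F) = (T + F) - 12 = (F + T) - 12 = -12 + F + T)
(h + s(a, -4))² = (42 + (-12 - 4 + 1))² = (42 - 15)² = 27² = 729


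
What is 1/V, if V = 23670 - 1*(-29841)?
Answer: 1/53511 ≈ 1.8688e-5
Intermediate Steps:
V = 53511 (V = 23670 + 29841 = 53511)
1/V = 1/53511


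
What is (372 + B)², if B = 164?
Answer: 287296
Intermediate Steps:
(372 + B)² = (372 + 164)² = 536² = 287296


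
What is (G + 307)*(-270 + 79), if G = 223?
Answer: -101230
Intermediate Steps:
(G + 307)*(-270 + 79) = (223 + 307)*(-270 + 79) = 530*(-191) = -101230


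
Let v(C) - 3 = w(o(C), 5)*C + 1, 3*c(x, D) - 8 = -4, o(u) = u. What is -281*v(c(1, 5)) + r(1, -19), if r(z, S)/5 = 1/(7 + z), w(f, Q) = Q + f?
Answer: -251731/72 ≈ -3496.3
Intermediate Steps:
c(x, D) = 4/3 (c(x, D) = 8/3 + (1/3)*(-4) = 8/3 - 4/3 = 4/3)
v(C) = 4 + C*(5 + C) (v(C) = 3 + ((5 + C)*C + 1) = 3 + (C*(5 + C) + 1) = 3 + (1 + C*(5 + C)) = 4 + C*(5 + C))
r(z, S) = 5/(7 + z)
-281*v(c(1, 5)) + r(1, -19) = -281*(4 + 4*(5 + 4/3)/3) + 5/(7 + 1) = -281*(4 + (4/3)*(19/3)) + 5/8 = -281*(4 + 76/9) + 5*(1/8) = -281*112/9 + 5/8 = -31472/9 + 5/8 = -251731/72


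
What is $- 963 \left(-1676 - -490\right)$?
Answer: $1142118$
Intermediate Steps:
$- 963 \left(-1676 - -490\right) = - 963 \left(-1676 + 490\right) = \left(-963\right) \left(-1186\right) = 1142118$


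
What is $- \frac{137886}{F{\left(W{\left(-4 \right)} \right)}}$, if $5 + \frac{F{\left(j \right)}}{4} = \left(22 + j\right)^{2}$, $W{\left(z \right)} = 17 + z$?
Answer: $- \frac{68943}{2440} \approx -28.255$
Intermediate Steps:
$F{\left(j \right)} = -20 + 4 \left(22 + j\right)^{2}$
$- \frac{137886}{F{\left(W{\left(-4 \right)} \right)}} = - \frac{137886}{-20 + 4 \left(22 + \left(17 - 4\right)\right)^{2}} = - \frac{137886}{-20 + 4 \left(22 + 13\right)^{2}} = - \frac{137886}{-20 + 4 \cdot 35^{2}} = - \frac{137886}{-20 + 4 \cdot 1225} = - \frac{137886}{-20 + 4900} = - \frac{137886}{4880} = \left(-137886\right) \frac{1}{4880} = - \frac{68943}{2440}$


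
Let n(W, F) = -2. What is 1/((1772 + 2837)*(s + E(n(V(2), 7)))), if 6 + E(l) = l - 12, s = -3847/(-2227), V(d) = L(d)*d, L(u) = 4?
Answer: -2227/187554037 ≈ -1.1874e-5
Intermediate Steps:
V(d) = 4*d
s = 3847/2227 (s = -3847*(-1/2227) = 3847/2227 ≈ 1.7274)
E(l) = -18 + l (E(l) = -6 + (l - 12) = -6 + (-12 + l) = -18 + l)
1/((1772 + 2837)*(s + E(n(V(2), 7)))) = 1/((1772 + 2837)*(3847/2227 + (-18 - 2))) = 1/(4609*(3847/2227 - 20)) = 1/(4609*(-40693/2227)) = 1/(-187554037/2227) = -2227/187554037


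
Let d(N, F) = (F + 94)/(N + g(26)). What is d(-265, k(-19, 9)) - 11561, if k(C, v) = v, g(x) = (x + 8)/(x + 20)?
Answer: -70270127/6078 ≈ -11561.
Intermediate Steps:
g(x) = (8 + x)/(20 + x)
d(N, F) = (94 + F)/(17/23 + N) (d(N, F) = (F + 94)/(N + (8 + 26)/(20 + 26)) = (94 + F)/(N + 34/46) = (94 + F)/(N + (1/46)*34) = (94 + F)/(N + 17/23) = (94 + F)/(17/23 + N))
d(-265, k(-19, 9)) - 11561 = 23*(94 + 9)/(17 + 23*(-265)) - 11561 = 23*103/(17 - 6095) - 11561 = 23*103/(-6078) - 11561 = 23*(-1/6078)*103 - 11561 = -2369/6078 - 11561 = -70270127/6078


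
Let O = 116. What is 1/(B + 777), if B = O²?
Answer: 1/14233 ≈ 7.0259e-5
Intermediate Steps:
B = 13456 (B = 116² = 13456)
1/(B + 777) = 1/(13456 + 777) = 1/14233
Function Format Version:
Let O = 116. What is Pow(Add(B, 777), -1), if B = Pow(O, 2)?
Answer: Rational(1, 14233) ≈ 7.0259e-5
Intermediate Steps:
B = 13456 (B = Pow(116, 2) = 13456)
Pow(Add(B, 777), -1) = Pow(Add(13456, 777), -1) = Pow(14233, -1) = Rational(1, 14233)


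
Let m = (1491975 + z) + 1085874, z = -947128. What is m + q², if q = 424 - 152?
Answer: 1704705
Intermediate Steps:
q = 272
m = 1630721 (m = (1491975 - 947128) + 1085874 = 544847 + 1085874 = 1630721)
m + q² = 1630721 + 272² = 1630721 + 73984 = 1704705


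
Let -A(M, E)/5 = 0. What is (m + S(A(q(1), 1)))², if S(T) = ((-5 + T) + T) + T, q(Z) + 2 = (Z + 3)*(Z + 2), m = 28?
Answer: 529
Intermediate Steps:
q(Z) = -2 + (2 + Z)*(3 + Z) (q(Z) = -2 + (Z + 3)*(Z + 2) = -2 + (3 + Z)*(2 + Z) = -2 + (2 + Z)*(3 + Z))
A(M, E) = 0 (A(M, E) = -5*0 = 0)
S(T) = -5 + 3*T (S(T) = (-5 + 2*T) + T = -5 + 3*T)
(m + S(A(q(1), 1)))² = (28 + (-5 + 3*0))² = (28 + (-5 + 0))² = (28 - 5)² = 23² = 529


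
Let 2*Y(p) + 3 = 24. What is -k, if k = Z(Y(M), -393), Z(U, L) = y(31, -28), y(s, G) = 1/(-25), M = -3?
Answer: 1/25 ≈ 0.040000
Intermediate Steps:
y(s, G) = -1/25
Y(p) = 21/2 (Y(p) = -3/2 + (½)*24 = -3/2 + 12 = 21/2)
Z(U, L) = -1/25
k = -1/25 ≈ -0.040000
-k = -1*(-1/25) = 1/25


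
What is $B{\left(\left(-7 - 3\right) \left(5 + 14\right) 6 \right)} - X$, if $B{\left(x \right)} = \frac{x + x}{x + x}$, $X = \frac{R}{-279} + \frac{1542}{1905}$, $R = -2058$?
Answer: $- \frac{424357}{59055} \approx -7.1858$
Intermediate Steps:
$X = \frac{483412}{59055}$ ($X = - \frac{2058}{-279} + \frac{1542}{1905} = \left(-2058\right) \left(- \frac{1}{279}\right) + 1542 \cdot \frac{1}{1905} = \frac{686}{93} + \frac{514}{635} = \frac{483412}{59055} \approx 8.1858$)
$B{\left(x \right)} = 1$ ($B{\left(x \right)} = \frac{2 x}{2 x} = 2 x \frac{1}{2 x} = 1$)
$B{\left(\left(-7 - 3\right) \left(5 + 14\right) 6 \right)} - X = 1 - \frac{483412}{59055} = - \frac{424357}{59055}$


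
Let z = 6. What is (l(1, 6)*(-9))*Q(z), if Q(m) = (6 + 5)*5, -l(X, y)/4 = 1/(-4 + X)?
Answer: -660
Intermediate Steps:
l(X, y) = -4/(-4 + X)
Q(m) = 55 (Q(m) = 11*5 = 55)
(l(1, 6)*(-9))*Q(z) = (-4/(-4 + 1)*(-9))*55 = (-4/(-3)*(-9))*55 = (-4*(-⅓)*(-9))*55 = ((4/3)*(-9))*55 = -12*55 = -660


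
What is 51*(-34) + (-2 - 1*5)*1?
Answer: -1741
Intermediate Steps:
51*(-34) + (-2 - 1*5)*1 = -1734 + (-2 - 5)*1 = -1734 - 7*1 = -1734 - 7 = -1741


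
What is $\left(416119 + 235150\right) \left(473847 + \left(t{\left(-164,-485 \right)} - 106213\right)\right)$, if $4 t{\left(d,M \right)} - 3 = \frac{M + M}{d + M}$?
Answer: $\frac{621558616861089}{2596} \approx 2.3943 \cdot 10^{11}$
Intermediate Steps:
$t{\left(d,M \right)} = \frac{3}{4} + \frac{M}{2 \left(M + d\right)}$ ($t{\left(d,M \right)} = \frac{3}{4} + \frac{\left(M + M\right) \frac{1}{d + M}}{4} = \frac{3}{4} + \frac{2 M \frac{1}{M + d}}{4} = \frac{3}{4} + \frac{M}{2 \left(M + d\right)}$)
$\left(416119 + 235150\right) \left(473847 + \left(t{\left(-164,-485 \right)} - 106213\right)\right) = \left(416119 + 235150\right) \left(473847 - \left(106213 - \frac{3 \left(-164\right) + 5 \left(-485\right)}{4 \left(-485 - 164\right)}\right)\right) = 651269 \left(473847 - \left(106213 - \frac{-492 - 2425}{4 \left(-649\right)}\right)\right) = 651269 \left(473847 - \left(106213 + \frac{1}{2596} \left(-2917\right)\right)\right) = 651269 \left(473847 + \left(\frac{2917}{2596} - 106213\right)\right) = 651269 \left(473847 - \frac{275726031}{2596}\right) = 651269 \cdot \frac{954380781}{2596} = \frac{621558616861089}{2596}$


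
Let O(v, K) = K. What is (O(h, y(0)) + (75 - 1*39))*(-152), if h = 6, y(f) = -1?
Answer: -5320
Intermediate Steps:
(O(h, y(0)) + (75 - 1*39))*(-152) = (-1 + (75 - 1*39))*(-152) = (-1 + (75 - 39))*(-152) = (-1 + 36)*(-152) = 35*(-152) = -5320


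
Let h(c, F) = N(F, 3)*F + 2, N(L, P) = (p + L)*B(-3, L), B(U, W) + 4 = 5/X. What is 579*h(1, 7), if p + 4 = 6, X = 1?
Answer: 37635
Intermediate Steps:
p = 2 (p = -4 + 6 = 2)
B(U, W) = 1 (B(U, W) = -4 + 5/1 = -4 + 5*1 = -4 + 5 = 1)
N(L, P) = 2 + L (N(L, P) = (2 + L)*1 = 2 + L)
h(c, F) = 2 + F*(2 + F) (h(c, F) = (2 + F)*F + 2 = F*(2 + F) + 2 = 2 + F*(2 + F))
579*h(1, 7) = 579*(2 + 7*(2 + 7)) = 579*(2 + 7*9) = 579*(2 + 63) = 579*65 = 37635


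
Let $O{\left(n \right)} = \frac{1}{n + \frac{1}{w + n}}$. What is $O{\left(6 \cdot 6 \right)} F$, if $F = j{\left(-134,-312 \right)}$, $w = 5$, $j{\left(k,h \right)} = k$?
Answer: $- \frac{5494}{1477} \approx -3.7197$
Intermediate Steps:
$F = -134$
$O{\left(n \right)} = \frac{1}{n + \frac{1}{5 + n}}$
$O{\left(6 \cdot 6 \right)} F = \frac{5 + 6 \cdot 6}{1 + \left(6 \cdot 6\right)^{2} + 5 \cdot 6 \cdot 6} \left(-134\right) = \frac{5 + 36}{1 + 36^{2} + 5 \cdot 36} \left(-134\right) = \frac{1}{1 + 1296 + 180} \cdot 41 \left(-134\right) = \frac{1}{1477} \cdot 41 \left(-134\right) = \frac{41}{1477} \left(-134\right) = - \frac{5494}{1477}$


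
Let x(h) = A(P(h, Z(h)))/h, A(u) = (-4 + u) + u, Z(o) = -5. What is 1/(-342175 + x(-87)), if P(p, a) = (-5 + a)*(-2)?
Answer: -29/9923087 ≈ -2.9225e-6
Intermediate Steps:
P(p, a) = 10 - 2*a
A(u) = -4 + 2*u
x(h) = 36/h (x(h) = (-4 + 2*(10 - 2*(-5)))/h = (-4 + 2*(10 + 10))/h = (-4 + 2*20)/h = (-4 + 40)/h = 36/h)
1/(-342175 + x(-87)) = 1/(-342175 + 36/(-87)) = 1/(-342175 + 36*(-1/87)) = 1/(-342175 - 12/29) = 1/(-9923087/29) = -29/9923087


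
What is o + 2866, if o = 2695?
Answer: 5561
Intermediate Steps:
o + 2866 = 2695 + 2866 = 5561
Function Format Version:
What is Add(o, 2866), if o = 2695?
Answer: 5561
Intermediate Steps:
Add(o, 2866) = Add(2695, 2866) = 5561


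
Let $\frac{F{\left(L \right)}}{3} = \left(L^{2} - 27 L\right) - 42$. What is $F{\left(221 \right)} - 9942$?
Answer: $118554$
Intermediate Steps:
$F{\left(L \right)} = -126 - 81 L + 3 L^{2}$ ($F{\left(L \right)} = 3 \left(\left(L^{2} - 27 L\right) - 42\right) = 3 \left(-42 + L^{2} - 27 L\right) = -126 - 81 L + 3 L^{2}$)
$F{\left(221 \right)} - 9942 = \left(-126 - 17901 + 3 \cdot 221^{2}\right) - 9942 = \left(-126 - 17901 + 3 \cdot 48841\right) - 9942 = \left(-126 - 17901 + 146523\right) - 9942 = 128496 - 9942 = 118554$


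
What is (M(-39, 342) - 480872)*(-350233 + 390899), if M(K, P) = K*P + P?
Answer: -20083636088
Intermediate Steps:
M(K, P) = P + K*P
(M(-39, 342) - 480872)*(-350233 + 390899) = (342*(1 - 39) - 480872)*(-350233 + 390899) = (342*(-38) - 480872)*40666 = (-12996 - 480872)*40666 = -493868*40666 = -20083636088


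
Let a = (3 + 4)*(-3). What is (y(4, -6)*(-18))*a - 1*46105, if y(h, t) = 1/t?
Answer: -46168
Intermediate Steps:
a = -21 (a = 7*(-3) = -21)
(y(4, -6)*(-18))*a - 1*46105 = (-18/(-6))*(-21) - 1*46105 = -⅙*(-18)*(-21) - 46105 = 3*(-21) - 46105 = -63 - 46105 = -46168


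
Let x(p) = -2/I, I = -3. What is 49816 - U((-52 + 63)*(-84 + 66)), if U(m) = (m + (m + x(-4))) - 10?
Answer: 150664/3 ≈ 50221.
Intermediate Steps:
x(p) = ⅔ (x(p) = -2/(-3) = -2*(-⅓) = ⅔)
U(m) = -28/3 + 2*m (U(m) = (m + (m + ⅔)) - 10 = (m + (⅔ + m)) - 10 = (⅔ + 2*m) - 10 = -28/3 + 2*m)
49816 - U((-52 + 63)*(-84 + 66)) = 49816 - (-28/3 + 2*((-52 + 63)*(-84 + 66))) = 49816 - (-28/3 + 2*(11*(-18))) = 49816 - (-28/3 + 2*(-198)) = 49816 - (-28/3 - 396) = 49816 - 1*(-1216/3) = 49816 + 1216/3 = 150664/3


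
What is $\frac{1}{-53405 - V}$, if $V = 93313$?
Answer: $- \frac{1}{146718} \approx -6.8158 \cdot 10^{-6}$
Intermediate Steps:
$\frac{1}{-53405 - V} = \frac{1}{-53405 - 93313} = \frac{1}{-146718} = - \frac{1}{146718}$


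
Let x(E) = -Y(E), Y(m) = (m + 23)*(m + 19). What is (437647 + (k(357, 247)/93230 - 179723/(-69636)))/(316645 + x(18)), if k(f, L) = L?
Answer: 1420646496712271/1022931372613920 ≈ 1.3888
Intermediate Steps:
Y(m) = (19 + m)*(23 + m) (Y(m) = (23 + m)*(19 + m) = (19 + m)*(23 + m))
x(E) = -437 - E² - 42*E (x(E) = -(437 + E² + 42*E) = -437 - E² - 42*E)
(437647 + (k(357, 247)/93230 - 179723/(-69636)))/(316645 + x(18)) = (437647 + (247/93230 - 179723/(-69636)))/(316645 + (-437 - 1*18² - 42*18)) = (437647 + (247*(1/93230) - 179723*(-1/69636)))/(316645 + (-437 - 1*324 - 756)) = (437647 + (247/93230 + 179723/69636))/(316645 + (-437 - 324 - 756)) = (437647 + 8386387691/3246082140)/(316645 - 1517) = (1420646496712271/3246082140)/315128 = (1420646496712271/3246082140)*(1/315128) = 1420646496712271/1022931372613920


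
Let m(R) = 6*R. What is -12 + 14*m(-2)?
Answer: -180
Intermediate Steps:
-12 + 14*m(-2) = -12 + 14*(6*(-2)) = -12 + 14*(-12) = -12 - 168 = -180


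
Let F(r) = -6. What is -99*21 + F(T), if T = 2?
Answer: -2085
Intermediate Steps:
-99*21 + F(T) = -99*21 - 6 = -2079 - 6 = -2085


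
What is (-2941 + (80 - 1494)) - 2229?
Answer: -6584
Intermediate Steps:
(-2941 + (80 - 1494)) - 2229 = (-2941 - 1414) - 2229 = -4355 - 2229 = -6584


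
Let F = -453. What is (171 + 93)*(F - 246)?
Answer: -184536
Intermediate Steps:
(171 + 93)*(F - 246) = (171 + 93)*(-453 - 246) = 264*(-699) = -184536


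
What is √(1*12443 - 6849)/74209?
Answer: √5594/74209 ≈ 0.0010079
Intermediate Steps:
√(1*12443 - 6849)/74209 = √(12443 - 6849)*(1/74209) = √5594*(1/74209) = √5594/74209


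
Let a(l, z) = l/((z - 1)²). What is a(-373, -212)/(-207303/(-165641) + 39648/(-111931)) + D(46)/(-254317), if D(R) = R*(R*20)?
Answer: -33700702424351905811/191951399422024261425 ≈ -0.17557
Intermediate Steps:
D(R) = 20*R² (D(R) = R*(20*R) = 20*R²)
a(l, z) = l/(-1 + z)² (a(l, z) = l/((-1 + z)²) = l/(-1 + z)²)
a(-373, -212)/(-207303/(-165641) + 39648/(-111931)) + D(46)/(-254317) = (-373/(-1 - 212)²)/(-207303/(-165641) + 39648/(-111931)) + (20*46²)/(-254317) = (-373/(-213)²)/(-207303*(-1/165641) + 39648*(-1/111931)) + (20*2116)*(-1/254317) = (-373*1/45369)/(207303/165641 - 39648/111931) + 42320*(-1/254317) = -373/(45369*16636297725/18540362771) - 42320/254317 = -373/45369*18540362771/16636297725 - 42320/254317 = -6915555313583/754772191485525 - 42320/254317 = -33700702424351905811/191951399422024261425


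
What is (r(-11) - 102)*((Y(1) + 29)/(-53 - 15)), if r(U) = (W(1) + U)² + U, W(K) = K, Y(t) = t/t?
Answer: 195/34 ≈ 5.7353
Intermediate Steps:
Y(t) = 1
r(U) = U + (1 + U)² (r(U) = (1 + U)² + U = U + (1 + U)²)
(r(-11) - 102)*((Y(1) + 29)/(-53 - 15)) = ((-11 + (1 - 11)²) - 102)*((1 + 29)/(-53 - 15)) = ((-11 + (-10)²) - 102)*(30/(-68)) = ((-11 + 100) - 102)*(30*(-1/68)) = (89 - 102)*(-15/34) = -13*(-15/34) = 195/34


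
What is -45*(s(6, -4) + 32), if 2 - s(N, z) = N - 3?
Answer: -1395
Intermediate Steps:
s(N, z) = 5 - N (s(N, z) = 2 - (N - 3) = 2 - (-3 + N) = 2 + (3 - N) = 5 - N)
-45*(s(6, -4) + 32) = -45*((5 - 1*6) + 32) = -45*((5 - 6) + 32) = -45*(-1 + 32) = -45*31 = -1395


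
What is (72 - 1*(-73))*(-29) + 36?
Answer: -4169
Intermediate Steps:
(72 - 1*(-73))*(-29) + 36 = (72 + 73)*(-29) + 36 = 145*(-29) + 36 = -4205 + 36 = -4169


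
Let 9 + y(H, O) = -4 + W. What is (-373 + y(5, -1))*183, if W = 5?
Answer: -69723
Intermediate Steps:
y(H, O) = -8 (y(H, O) = -9 + (-4 + 5) = -9 + 1 = -8)
(-373 + y(5, -1))*183 = (-373 - 8)*183 = -381*183 = -69723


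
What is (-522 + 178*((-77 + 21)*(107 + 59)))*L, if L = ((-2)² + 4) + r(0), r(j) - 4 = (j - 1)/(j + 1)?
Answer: -18207310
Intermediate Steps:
r(j) = 4 + (-1 + j)/(1 + j) (r(j) = 4 + (j - 1)/(j + 1) = 4 + (-1 + j)/(1 + j))
L = 11 (L = ((-2)² + 4) + (3 + 5*0)/(1 + 0) = (4 + 4) + (3 + 0)/1 = 8 + 1*3 = 8 + 3 = 11)
(-522 + 178*((-77 + 21)*(107 + 59)))*L = (-522 + 178*((-77 + 21)*(107 + 59)))*11 = (-522 + 178*(-56*166))*11 = (-522 + 178*(-9296))*11 = (-522 - 1654688)*11 = -1655210*11 = -18207310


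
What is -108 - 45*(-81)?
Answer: 3537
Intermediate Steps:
-108 - 45*(-81) = -108 + 3645 = 3537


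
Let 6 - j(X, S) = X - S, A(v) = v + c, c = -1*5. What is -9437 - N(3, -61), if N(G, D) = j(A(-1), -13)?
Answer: -9436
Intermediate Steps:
c = -5
A(v) = -5 + v (A(v) = v - 5 = -5 + v)
j(X, S) = 6 + S - X (j(X, S) = 6 - (X - S) = 6 + (S - X) = 6 + S - X)
N(G, D) = -1 (N(G, D) = 6 - 13 - (-5 - 1) = 6 - 13 - 1*(-6) = 6 - 13 + 6 = -1)
-9437 - N(3, -61) = -9437 - 1*(-1) = -9437 + 1 = -9436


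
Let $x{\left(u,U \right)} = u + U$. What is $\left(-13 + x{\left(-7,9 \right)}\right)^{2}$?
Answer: $121$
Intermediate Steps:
$x{\left(u,U \right)} = U + u$
$\left(-13 + x{\left(-7,9 \right)}\right)^{2} = \left(-13 + \left(9 - 7\right)\right)^{2} = \left(-13 + 2\right)^{2} = \left(-11\right)^{2} = 121$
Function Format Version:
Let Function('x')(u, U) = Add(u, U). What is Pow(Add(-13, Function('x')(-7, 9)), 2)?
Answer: 121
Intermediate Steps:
Function('x')(u, U) = Add(U, u)
Pow(Add(-13, Function('x')(-7, 9)), 2) = Pow(Add(-13, Add(9, -7)), 2) = Pow(Add(-13, 2), 2) = Pow(-11, 2) = 121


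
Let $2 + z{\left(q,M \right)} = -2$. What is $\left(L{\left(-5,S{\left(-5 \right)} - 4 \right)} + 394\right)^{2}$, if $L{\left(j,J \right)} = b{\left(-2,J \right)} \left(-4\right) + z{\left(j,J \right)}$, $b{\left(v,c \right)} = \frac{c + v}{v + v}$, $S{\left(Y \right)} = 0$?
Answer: $147456$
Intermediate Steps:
$z{\left(q,M \right)} = -4$ ($z{\left(q,M \right)} = -2 - 2 = -4$)
$b{\left(v,c \right)} = \frac{c + v}{2 v}$
$L{\left(j,J \right)} = -6 + J$ ($L{\left(j,J \right)} = \frac{J - 2}{2 \left(-2\right)} \left(-4\right) - 4 = \frac{1}{2} \left(- \frac{1}{2}\right) \left(-2 + J\right) \left(-4\right) - 4 = \left(\frac{1}{2} - \frac{J}{4}\right) \left(-4\right) - 4 = \left(-2 + J\right) - 4 = -6 + J$)
$\left(L{\left(-5,S{\left(-5 \right)} - 4 \right)} + 394\right)^{2} = \left(\left(-6 + \left(0 - 4\right)\right) + 394\right)^{2} = \left(\left(-6 - 4\right) + 394\right)^{2} = \left(-10 + 394\right)^{2} = 384^{2} = 147456$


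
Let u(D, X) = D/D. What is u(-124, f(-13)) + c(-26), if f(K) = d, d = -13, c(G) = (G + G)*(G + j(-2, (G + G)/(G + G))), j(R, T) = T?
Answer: 1301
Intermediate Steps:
c(G) = 2*G*(1 + G) (c(G) = (G + G)*(G + (G + G)/(G + G)) = (2*G)*(G + (2*G)/((2*G))) = (2*G)*(G + (2*G)*(1/(2*G))) = (2*G)*(G + 1) = (2*G)*(1 + G) = 2*G*(1 + G))
f(K) = -13
u(D, X) = 1
u(-124, f(-13)) + c(-26) = 1 + 2*(-26)*(1 - 26) = 1 + 2*(-26)*(-25) = 1 + 1300 = 1301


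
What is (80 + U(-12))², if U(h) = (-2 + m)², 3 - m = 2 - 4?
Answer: 7921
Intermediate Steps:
m = 5 (m = 3 - (2 - 4) = 3 - 1*(-2) = 3 + 2 = 5)
U(h) = 9 (U(h) = (-2 + 5)² = 3² = 9)
(80 + U(-12))² = (80 + 9)² = 89² = 7921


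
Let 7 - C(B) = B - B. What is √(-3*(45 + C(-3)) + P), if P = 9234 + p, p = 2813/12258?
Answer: √151564636194/4086 ≈ 95.280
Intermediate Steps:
p = 2813/12258 (p = 2813*(1/12258) = 2813/12258 ≈ 0.22948)
C(B) = 7 (C(B) = 7 - (B - B) = 7 - 1*0 = 7 + 0 = 7)
P = 113193185/12258 (P = 9234 + 2813/12258 = 113193185/12258 ≈ 9234.2)
√(-3*(45 + C(-3)) + P) = √(-3*(45 + 7) + 113193185/12258) = √(-3*52 + 113193185/12258) = √(-156 + 113193185/12258) = √(111280937/12258) = √151564636194/4086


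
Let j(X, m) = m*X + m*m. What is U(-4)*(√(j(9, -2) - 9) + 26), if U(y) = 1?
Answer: 26 + I*√23 ≈ 26.0 + 4.7958*I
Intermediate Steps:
j(X, m) = m² + X*m (j(X, m) = X*m + m² = m² + X*m)
U(-4)*(√(j(9, -2) - 9) + 26) = 1*(√(-2*(9 - 2) - 9) + 26) = 1*(√(-2*7 - 9) + 26) = 1*(√(-14 - 9) + 26) = 1*(√(-23) + 26) = 1*(I*√23 + 26) = 1*(26 + I*√23) = 26 + I*√23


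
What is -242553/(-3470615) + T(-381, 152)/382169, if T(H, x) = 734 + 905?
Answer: 98384575442/1326361463935 ≈ 0.074176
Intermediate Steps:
T(H, x) = 1639
-242553/(-3470615) + T(-381, 152)/382169 = -242553/(-3470615) + 1639/382169 = -242553*(-1/3470615) + 1639*(1/382169) = 242553/3470615 + 1639/382169 = 98384575442/1326361463935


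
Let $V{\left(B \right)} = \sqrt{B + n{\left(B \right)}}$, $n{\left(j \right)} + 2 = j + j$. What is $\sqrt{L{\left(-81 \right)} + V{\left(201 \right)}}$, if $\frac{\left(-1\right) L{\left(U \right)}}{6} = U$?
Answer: $\sqrt{486 + \sqrt{601}} \approx 22.595$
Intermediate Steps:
$L{\left(U \right)} = - 6 U$
$n{\left(j \right)} = -2 + 2 j$ ($n{\left(j \right)} = -2 + \left(j + j\right) = -2 + 2 j$)
$V{\left(B \right)} = \sqrt{-2 + 3 B}$ ($V{\left(B \right)} = \sqrt{B + \left(-2 + 2 B\right)} = \sqrt{-2 + 3 B}$)
$\sqrt{L{\left(-81 \right)} + V{\left(201 \right)}} = \sqrt{\left(-6\right) \left(-81\right) + \sqrt{-2 + 3 \cdot 201}} = \sqrt{486 + \sqrt{-2 + 603}} = \sqrt{486 + \sqrt{601}}$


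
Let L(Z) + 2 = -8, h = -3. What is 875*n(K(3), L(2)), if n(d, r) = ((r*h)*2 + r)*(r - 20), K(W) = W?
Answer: -1312500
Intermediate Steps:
L(Z) = -10 (L(Z) = -2 - 8 = -10)
n(d, r) = -5*r*(-20 + r) (n(d, r) = ((r*(-3))*2 + r)*(r - 20) = (-3*r*2 + r)*(-20 + r) = (-6*r + r)*(-20 + r) = (-5*r)*(-20 + r) = -5*r*(-20 + r))
875*n(K(3), L(2)) = 875*(5*(-10)*(20 - 1*(-10))) = 875*(5*(-10)*(20 + 10)) = 875*(5*(-10)*30) = 875*(-1500) = -1312500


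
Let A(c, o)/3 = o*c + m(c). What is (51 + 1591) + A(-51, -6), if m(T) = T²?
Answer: 10363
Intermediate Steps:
A(c, o) = 3*c² + 3*c*o (A(c, o) = 3*(o*c + c²) = 3*(c*o + c²) = 3*(c² + c*o) = 3*c² + 3*c*o)
(51 + 1591) + A(-51, -6) = (51 + 1591) + 3*(-51)*(-51 - 6) = 1642 + 3*(-51)*(-57) = 1642 + 8721 = 10363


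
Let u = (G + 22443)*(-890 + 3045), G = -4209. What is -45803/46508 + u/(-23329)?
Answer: -1828566447347/1084985132 ≈ -1685.3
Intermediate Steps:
u = 39294270 (u = (-4209 + 22443)*(-890 + 3045) = 18234*2155 = 39294270)
-45803/46508 + u/(-23329) = -45803/46508 + 39294270/(-23329) = -45803*1/46508 + 39294270*(-1/23329) = -45803/46508 - 39294270/23329 = -1828566447347/1084985132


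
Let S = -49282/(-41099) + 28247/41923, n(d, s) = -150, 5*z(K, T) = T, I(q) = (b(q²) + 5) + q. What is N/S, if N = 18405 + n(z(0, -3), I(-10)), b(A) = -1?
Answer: 31453244097135/3226972739 ≈ 9747.0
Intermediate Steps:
I(q) = 4 + q (I(q) = (-1 + 5) + q = 4 + q)
z(K, T) = T/5
S = 3226972739/1722993377 (S = -49282*(-1/41099) + 28247*(1/41923) = 49282/41099 + 28247/41923 = 3226972739/1722993377 ≈ 1.8729)
N = 18255 (N = 18405 - 150 = 18255)
N/S = 18255/(3226972739/1722993377) = 18255*(1722993377/3226972739) = 31453244097135/3226972739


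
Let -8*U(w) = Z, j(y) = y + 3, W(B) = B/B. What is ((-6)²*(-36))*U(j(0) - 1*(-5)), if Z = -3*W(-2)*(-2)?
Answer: 972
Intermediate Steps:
W(B) = 1
j(y) = 3 + y
Z = 6 (Z = -3*1*(-2) = -3*(-2) = 6)
U(w) = -¾ (U(w) = -⅛*6 = -¾)
((-6)²*(-36))*U(j(0) - 1*(-5)) = ((-6)²*(-36))*(-¾) = (36*(-36))*(-¾) = -1296*(-¾) = 972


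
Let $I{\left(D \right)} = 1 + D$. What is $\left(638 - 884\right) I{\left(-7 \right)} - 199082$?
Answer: $-197606$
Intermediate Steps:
$\left(638 - 884\right) I{\left(-7 \right)} - 199082 = \left(638 - 884\right) \left(1 - 7\right) - 199082 = \left(-246\right) \left(-6\right) - 199082 = 1476 - 199082 = -197606$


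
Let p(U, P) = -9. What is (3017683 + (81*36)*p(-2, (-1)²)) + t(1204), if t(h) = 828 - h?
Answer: 2991063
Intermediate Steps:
(3017683 + (81*36)*p(-2, (-1)²)) + t(1204) = (3017683 + (81*36)*(-9)) + (828 - 1*1204) = (3017683 + 2916*(-9)) + (828 - 1204) = (3017683 - 26244) - 376 = 2991439 - 376 = 2991063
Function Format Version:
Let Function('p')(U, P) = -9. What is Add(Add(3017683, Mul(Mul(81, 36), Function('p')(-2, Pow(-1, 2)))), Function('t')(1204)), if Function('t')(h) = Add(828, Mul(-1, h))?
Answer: 2991063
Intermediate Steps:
Add(Add(3017683, Mul(Mul(81, 36), Function('p')(-2, Pow(-1, 2)))), Function('t')(1204)) = Add(Add(3017683, Mul(Mul(81, 36), -9)), Add(828, Mul(-1, 1204))) = Add(Add(3017683, Mul(2916, -9)), Add(828, -1204)) = Add(Add(3017683, -26244), -376) = Add(2991439, -376) = 2991063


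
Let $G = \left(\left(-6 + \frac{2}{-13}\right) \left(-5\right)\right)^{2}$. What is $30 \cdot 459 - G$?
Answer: $\frac{2167130}{169} \approx 12823.0$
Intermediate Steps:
$G = \frac{160000}{169}$ ($G = \left(\left(-6 + 2 \left(- \frac{1}{13}\right)\right) \left(-5\right)\right)^{2} = \left(\left(-6 - \frac{2}{13}\right) \left(-5\right)\right)^{2} = \left(\left(- \frac{80}{13}\right) \left(-5\right)\right)^{2} = \left(\frac{400}{13}\right)^{2} = \frac{160000}{169} \approx 946.75$)
$30 \cdot 459 - G = 30 \cdot 459 - \frac{160000}{169} = 13770 - \frac{160000}{169} = \frac{2167130}{169}$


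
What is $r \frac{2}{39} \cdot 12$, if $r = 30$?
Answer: $\frac{240}{13} \approx 18.462$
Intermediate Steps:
$r \frac{2}{39} \cdot 12 = 30 \cdot \frac{2}{39} \cdot 12 = \frac{20}{13} \cdot 12 = \frac{240}{13}$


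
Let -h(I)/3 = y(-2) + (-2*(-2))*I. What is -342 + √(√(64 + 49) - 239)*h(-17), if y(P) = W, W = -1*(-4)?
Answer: -342 + 192*I*√(239 - √113) ≈ -342.0 + 2901.5*I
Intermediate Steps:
W = 4
y(P) = 4
h(I) = -12 - 12*I (h(I) = -3*(4 + (-2*(-2))*I) = -3*(4 + 4*I) = -12 - 12*I)
-342 + √(√(64 + 49) - 239)*h(-17) = -342 + √(√(64 + 49) - 239)*(-12 - 12*(-17)) = -342 + √(√113 - 239)*(-12 + 204) = -342 + √(-239 + √113)*192 = -342 + 192*√(-239 + √113)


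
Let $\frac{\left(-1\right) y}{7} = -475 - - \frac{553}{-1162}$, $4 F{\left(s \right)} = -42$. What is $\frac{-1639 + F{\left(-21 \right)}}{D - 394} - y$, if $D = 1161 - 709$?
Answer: $- \frac{32318991}{9628} \approx -3356.8$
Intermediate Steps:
$F{\left(s \right)} = - \frac{21}{2}$ ($F{\left(s \right)} = \frac{1}{4} \left(-42\right) = - \frac{21}{2}$)
$D = 452$
$y = \frac{552503}{166}$ ($y = - 7 \left(-475 - - \frac{553}{-1162}\right) = - 7 \left(-475 - \left(-553\right) \left(- \frac{1}{1162}\right)\right) = - 7 \left(-475 - \frac{79}{166}\right) = \left(-7\right) \left(- \frac{78929}{166}\right) = \frac{552503}{166} \approx 3328.3$)
$\frac{-1639 + F{\left(-21 \right)}}{D - 394} - y = \frac{-1639 - \frac{21}{2}}{452 - 394} - \frac{552503}{166} = - \frac{3299}{2 \cdot 58} - \frac{552503}{166} = \left(- \frac{3299}{2}\right) \frac{1}{58} - \frac{552503}{166} = - \frac{3299}{116} - \frac{552503}{166} = - \frac{32318991}{9628}$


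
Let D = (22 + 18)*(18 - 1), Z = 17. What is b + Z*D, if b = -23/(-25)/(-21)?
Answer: 6068977/525 ≈ 11560.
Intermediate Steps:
b = -23/525 (b = -23*(-1/25)*(-1/21) = (23/25)*(-1/21) = -23/525 ≈ -0.043810)
D = 680 (D = 40*17 = 680)
b + Z*D = -23/525 + 17*680 = -23/525 + 11560 = 6068977/525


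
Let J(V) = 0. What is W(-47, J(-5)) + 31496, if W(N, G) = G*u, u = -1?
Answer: 31496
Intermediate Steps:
W(N, G) = -G (W(N, G) = G*(-1) = -G)
W(-47, J(-5)) + 31496 = -1*0 + 31496 = 0 + 31496 = 31496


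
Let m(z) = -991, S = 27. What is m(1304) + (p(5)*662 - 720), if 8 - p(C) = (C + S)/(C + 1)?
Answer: 163/3 ≈ 54.333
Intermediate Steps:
p(C) = 8 - (27 + C)/(1 + C) (p(C) = 8 - (C + 27)/(C + 1) = 8 - (27 + C)/(1 + C))
m(1304) + (p(5)*662 - 720) = -991 + (((-19 + 7*5)/(1 + 5))*662 - 720) = -991 + (((-19 + 35)/6)*662 - 720) = -991 + (((⅙)*16)*662 - 720) = -991 + ((8/3)*662 - 720) = -991 + (5296/3 - 720) = -991 + 3136/3 = 163/3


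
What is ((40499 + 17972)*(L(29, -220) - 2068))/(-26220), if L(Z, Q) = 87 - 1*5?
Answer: 19353901/4370 ≈ 4428.8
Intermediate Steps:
L(Z, Q) = 82 (L(Z, Q) = 87 - 5 = 82)
((40499 + 17972)*(L(29, -220) - 2068))/(-26220) = ((40499 + 17972)*(82 - 2068))/(-26220) = (58471*(-1986))*(-1/26220) = -116123406*(-1/26220) = 19353901/4370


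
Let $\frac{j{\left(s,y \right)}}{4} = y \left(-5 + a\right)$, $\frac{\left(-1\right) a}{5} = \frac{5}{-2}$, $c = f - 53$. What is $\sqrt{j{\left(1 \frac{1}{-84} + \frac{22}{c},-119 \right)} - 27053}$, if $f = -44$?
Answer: $i \sqrt{30623} \approx 174.99 i$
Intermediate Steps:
$c = -97$ ($c = -44 - 53 = -97$)
$a = \frac{25}{2}$ ($a = - 5 \frac{5}{-2} = - 5 \cdot 5 \left(- \frac{1}{2}\right) = \left(-5\right) \left(- \frac{5}{2}\right) = \frac{25}{2} \approx 12.5$)
$j{\left(s,y \right)} = 30 y$ ($j{\left(s,y \right)} = 4 y \left(-5 + \frac{25}{2}\right) = 4 y \frac{15}{2} = 4 \frac{15 y}{2} = 30 y$)
$\sqrt{j{\left(1 \frac{1}{-84} + \frac{22}{c},-119 \right)} - 27053} = \sqrt{30 \left(-119\right) - 27053} = \sqrt{-3570 - 27053} = \sqrt{-30623} = i \sqrt{30623}$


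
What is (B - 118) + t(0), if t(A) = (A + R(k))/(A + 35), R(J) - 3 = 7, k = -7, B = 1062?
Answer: 6610/7 ≈ 944.29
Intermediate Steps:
R(J) = 10 (R(J) = 3 + 7 = 10)
t(A) = (10 + A)/(35 + A) (t(A) = (A + 10)/(A + 35) = (10 + A)/(35 + A))
(B - 118) + t(0) = (1062 - 118) + (10 + 0)/(35 + 0) = 944 + 10/35 = 944 + (1/35)*10 = 944 + 2/7 = 6610/7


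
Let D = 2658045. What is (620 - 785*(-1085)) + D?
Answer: 3510390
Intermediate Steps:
(620 - 785*(-1085)) + D = (620 - 785*(-1085)) + 2658045 = (620 + 851725) + 2658045 = 852345 + 2658045 = 3510390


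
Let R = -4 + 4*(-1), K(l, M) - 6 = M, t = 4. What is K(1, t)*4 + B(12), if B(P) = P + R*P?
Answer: -44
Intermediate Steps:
K(l, M) = 6 + M
R = -8 (R = -4 - 4 = -8)
B(P) = -7*P (B(P) = P - 8*P = -7*P)
K(1, t)*4 + B(12) = (6 + 4)*4 - 7*12 = 10*4 - 84 = 40 - 84 = -44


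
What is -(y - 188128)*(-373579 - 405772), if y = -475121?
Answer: -516903771399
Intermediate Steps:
-(y - 188128)*(-373579 - 405772) = -(-475121 - 188128)*(-373579 - 405772) = -(-663249)*(-779351) = -1*516903771399 = -516903771399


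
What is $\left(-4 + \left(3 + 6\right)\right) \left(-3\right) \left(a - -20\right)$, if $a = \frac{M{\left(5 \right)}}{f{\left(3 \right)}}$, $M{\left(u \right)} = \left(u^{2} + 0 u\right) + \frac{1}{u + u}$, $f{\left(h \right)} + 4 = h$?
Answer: $\frac{153}{2} \approx 76.5$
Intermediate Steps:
$f{\left(h \right)} = -4 + h$
$M{\left(u \right)} = u^{2} + \frac{1}{2 u}$ ($M{\left(u \right)} = \left(u^{2} + 0\right) + \frac{1}{2 u} = u^{2} + \frac{1}{2 u}$)
$a = - \frac{251}{10}$ ($a = \frac{\frac{1}{5} \left(\frac{1}{2} + 5^{3}\right)}{-4 + 3} = \frac{\frac{1}{5} \left(\frac{1}{2} + 125\right)}{-1} = \frac{1}{5} \cdot \frac{251}{2} \left(-1\right) = \frac{251}{10} \left(-1\right) = - \frac{251}{10} \approx -25.1$)
$\left(-4 + \left(3 + 6\right)\right) \left(-3\right) \left(a - -20\right) = \left(-4 + \left(3 + 6\right)\right) \left(-3\right) \left(- \frac{251}{10} - -20\right) = \left(-4 + 9\right) \left(-3\right) \left(- \frac{251}{10} + 20\right) = 5 \left(-3\right) \left(- \frac{51}{10}\right) = \left(-15\right) \left(- \frac{51}{10}\right) = \frac{153}{2}$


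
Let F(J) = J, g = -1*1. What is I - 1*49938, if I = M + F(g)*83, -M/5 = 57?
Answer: -50306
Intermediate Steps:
M = -285 (M = -5*57 = -285)
g = -1
I = -368 (I = -285 - 1*83 = -285 - 83 = -368)
I - 1*49938 = -368 - 1*49938 = -368 - 49938 = -50306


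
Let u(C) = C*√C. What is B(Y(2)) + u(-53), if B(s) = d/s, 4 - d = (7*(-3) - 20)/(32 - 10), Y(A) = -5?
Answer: -129/110 - 53*I*√53 ≈ -1.1727 - 385.85*I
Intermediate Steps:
u(C) = C^(3/2)
d = 129/22 (d = 4 - (7*(-3) - 20)/(32 - 10) = 4 - (-21 - 20)/22 = 4 - (-41)/22 = 4 - 1*(-41/22) = 4 + 41/22 = 129/22 ≈ 5.8636)
B(s) = 129/(22*s)
B(Y(2)) + u(-53) = (129/22)/(-5) + (-53)^(3/2) = (129/22)*(-⅕) - 53*I*√53 = -129/110 - 53*I*√53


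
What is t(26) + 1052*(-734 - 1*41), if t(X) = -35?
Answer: -815335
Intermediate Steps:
t(26) + 1052*(-734 - 1*41) = -35 + 1052*(-734 - 1*41) = -35 + 1052*(-734 - 41) = -35 + 1052*(-775) = -35 - 815300 = -815335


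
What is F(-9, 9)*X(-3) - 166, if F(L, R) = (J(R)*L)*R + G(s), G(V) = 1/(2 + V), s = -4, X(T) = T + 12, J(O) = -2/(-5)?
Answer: -4621/10 ≈ -462.10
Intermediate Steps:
J(O) = ⅖ (J(O) = -2*(-⅕) = ⅖)
X(T) = 12 + T
F(L, R) = -½ + 2*L*R/5 (F(L, R) = (2*L/5)*R + 1/(2 - 4) = 2*L*R/5 + 1/(-2) = 2*L*R/5 - ½ = -½ + 2*L*R/5)
F(-9, 9)*X(-3) - 166 = (-½ + (⅖)*(-9)*9)*(12 - 3) - 166 = (-½ - 162/5)*9 - 166 = -329/10*9 - 166 = -2961/10 - 166 = -4621/10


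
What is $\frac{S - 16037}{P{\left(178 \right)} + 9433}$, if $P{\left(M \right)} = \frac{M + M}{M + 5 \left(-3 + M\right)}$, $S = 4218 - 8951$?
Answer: $- \frac{4374162}{1986661} \approx -2.2018$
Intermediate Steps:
$S = -4733$ ($S = 4218 - 8951 = -4733$)
$P{\left(M \right)} = \frac{2 M}{-15 + 6 M}$ ($P{\left(M \right)} = \frac{2 M}{M + \left(-15 + 5 M\right)} = \frac{2 M}{-15 + 6 M}$)
$\frac{S - 16037}{P{\left(178 \right)} + 9433} = \frac{-4733 - 16037}{\frac{2}{3} \cdot 178 \frac{1}{-5 + 2 \cdot 178} + 9433} = - \frac{20770}{\frac{2}{3} \cdot 178 \frac{1}{-5 + 356} + 9433} = - \frac{20770}{\frac{2}{3} \cdot 178 \cdot \frac{1}{351} + 9433} = - \frac{20770}{\frac{356}{1053} + 9433} = - \frac{20770}{\frac{9933305}{1053}} = \left(-20770\right) \frac{1053}{9933305} = - \frac{4374162}{1986661}$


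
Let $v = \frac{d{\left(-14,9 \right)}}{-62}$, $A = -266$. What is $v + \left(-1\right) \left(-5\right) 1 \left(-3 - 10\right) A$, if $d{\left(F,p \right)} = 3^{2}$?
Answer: $\frac{1071971}{62} \approx 17290.0$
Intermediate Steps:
$d{\left(F,p \right)} = 9$
$v = - \frac{9}{62}$ ($v = \frac{9}{-62} = 9 \left(- \frac{1}{62}\right) = - \frac{9}{62} \approx -0.14516$)
$v + \left(-1\right) \left(-5\right) 1 \left(-3 - 10\right) A = - \frac{9}{62} + \left(-1\right) \left(-5\right) 1 \left(-3 - 10\right) \left(-266\right) = - \frac{9}{62} + 5 \cdot 1 \left(-13\right) \left(-266\right) = - \frac{9}{62} + 5 \left(-13\right) \left(-266\right) = - \frac{9}{62} - -17290 = - \frac{9}{62} + 17290 = \frac{1071971}{62}$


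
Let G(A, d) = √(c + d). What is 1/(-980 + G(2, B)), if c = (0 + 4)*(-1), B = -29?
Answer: -980/960433 - I*√33/960433 ≈ -0.0010204 - 5.9812e-6*I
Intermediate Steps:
c = -4 (c = 4*(-1) = -4)
G(A, d) = √(-4 + d)
1/(-980 + G(2, B)) = 1/(-980 + √(-4 - 29)) = 1/(-980 + √(-33)) = 1/(-980 + I*√33)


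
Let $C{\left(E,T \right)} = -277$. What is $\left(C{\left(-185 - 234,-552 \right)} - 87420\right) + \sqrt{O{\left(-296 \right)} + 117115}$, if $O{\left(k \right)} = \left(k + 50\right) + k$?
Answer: $-87697 + \sqrt{116573} \approx -87356.0$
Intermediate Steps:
$O{\left(k \right)} = 50 + 2 k$ ($O{\left(k \right)} = \left(50 + k\right) + k = 50 + 2 k$)
$\left(C{\left(-185 - 234,-552 \right)} - 87420\right) + \sqrt{O{\left(-296 \right)} + 117115} = \left(-277 - 87420\right) + \sqrt{\left(50 + 2 \left(-296\right)\right) + 117115} = -87697 + \sqrt{\left(50 - 592\right) + 117115} = -87697 + \sqrt{-542 + 117115} = -87697 + \sqrt{116573}$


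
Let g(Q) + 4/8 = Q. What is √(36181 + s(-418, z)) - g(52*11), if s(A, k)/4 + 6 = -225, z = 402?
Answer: -1143/2 + √35257 ≈ -383.73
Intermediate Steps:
s(A, k) = -924 (s(A, k) = -24 + 4*(-225) = -24 - 900 = -924)
g(Q) = -½ + Q
√(36181 + s(-418, z)) - g(52*11) = √(36181 - 924) - (-½ + 52*11) = √35257 - (-½ + 572) = √35257 - 1*1143/2 = √35257 - 1143/2 = -1143/2 + √35257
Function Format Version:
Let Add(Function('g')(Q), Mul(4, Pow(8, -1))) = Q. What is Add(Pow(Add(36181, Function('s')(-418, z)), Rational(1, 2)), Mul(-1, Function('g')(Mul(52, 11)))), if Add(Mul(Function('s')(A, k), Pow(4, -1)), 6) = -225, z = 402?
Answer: Add(Rational(-1143, 2), Pow(35257, Rational(1, 2))) ≈ -383.73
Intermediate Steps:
Function('s')(A, k) = -924 (Function('s')(A, k) = Add(-24, Mul(4, -225)) = Add(-24, -900) = -924)
Function('g')(Q) = Add(Rational(-1, 2), Q)
Add(Pow(Add(36181, Function('s')(-418, z)), Rational(1, 2)), Mul(-1, Function('g')(Mul(52, 11)))) = Add(Pow(Add(36181, -924), Rational(1, 2)), Mul(-1, Add(Rational(-1, 2), Mul(52, 11)))) = Add(Pow(35257, Rational(1, 2)), Mul(-1, Add(Rational(-1, 2), 572))) = Add(Pow(35257, Rational(1, 2)), Mul(-1, Rational(1143, 2))) = Add(Pow(35257, Rational(1, 2)), Rational(-1143, 2)) = Add(Rational(-1143, 2), Pow(35257, Rational(1, 2)))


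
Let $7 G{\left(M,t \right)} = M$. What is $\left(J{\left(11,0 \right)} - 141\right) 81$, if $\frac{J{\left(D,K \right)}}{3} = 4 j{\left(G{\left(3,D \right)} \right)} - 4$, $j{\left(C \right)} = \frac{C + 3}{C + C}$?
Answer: $-8505$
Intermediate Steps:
$G{\left(M,t \right)} = \frac{M}{7}$
$j{\left(C \right)} = \frac{3 + C}{2 C}$
$J{\left(D,K \right)} = 36$ ($J{\left(D,K \right)} = 3 \left(4 \frac{3 + \frac{1}{7} \cdot 3}{2 \cdot \frac{1}{7} \cdot 3} - 4\right) = 3 \left(4 \frac{3 + \frac{3}{7}}{2 \cdot \frac{3}{7}} - 4\right) = 3 \left(4 \cdot \frac{1}{2} \cdot \frac{7}{3} \cdot \frac{24}{7} - 4\right) = 3 \left(4 \cdot 4 - 4\right) = 3 \left(16 - 4\right) = 3 \cdot 12 = 36$)
$\left(J{\left(11,0 \right)} - 141\right) 81 = \left(36 - 141\right) 81 = \left(-105\right) 81 = -8505$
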